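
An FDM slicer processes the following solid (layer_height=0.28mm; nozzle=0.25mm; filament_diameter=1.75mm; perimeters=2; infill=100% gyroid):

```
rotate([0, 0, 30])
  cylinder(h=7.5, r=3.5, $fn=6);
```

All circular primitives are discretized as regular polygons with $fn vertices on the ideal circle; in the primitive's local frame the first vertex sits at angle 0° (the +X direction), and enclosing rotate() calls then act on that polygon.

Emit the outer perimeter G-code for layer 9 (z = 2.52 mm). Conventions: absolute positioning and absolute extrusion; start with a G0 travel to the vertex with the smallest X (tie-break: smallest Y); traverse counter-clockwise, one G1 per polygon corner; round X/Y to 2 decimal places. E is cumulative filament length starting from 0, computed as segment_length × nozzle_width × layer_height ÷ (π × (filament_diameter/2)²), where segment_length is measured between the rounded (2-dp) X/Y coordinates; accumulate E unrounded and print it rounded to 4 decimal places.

G0 X-3.03 Y-1.75 Z2.52
G1 X0.00 Y-3.50 E0.1018
G1 X3.03 Y-1.75 E0.2037
G1 X3.03 Y1.75 E0.3055
G1 X0.00 Y3.50 E0.4074
G1 X-3.03 Y1.75 E0.5092
G1 X-3.03 Y-1.75 E0.6110

At z = 2.52 mm: the r=3.5 cylinder gives a regular 6-gon of circumradius 3.5 (constant along its height); (rotated 30° about Z; rotation is an isometry so areas/perimeters/island counts are preserved). The outline is a single polygon with 6 vertices. Extrusion per mm of travel: 0.25 × 0.28 / (π × 0.875²) = 0.029103. Accumulating E over each segment gives final E = 0.6110.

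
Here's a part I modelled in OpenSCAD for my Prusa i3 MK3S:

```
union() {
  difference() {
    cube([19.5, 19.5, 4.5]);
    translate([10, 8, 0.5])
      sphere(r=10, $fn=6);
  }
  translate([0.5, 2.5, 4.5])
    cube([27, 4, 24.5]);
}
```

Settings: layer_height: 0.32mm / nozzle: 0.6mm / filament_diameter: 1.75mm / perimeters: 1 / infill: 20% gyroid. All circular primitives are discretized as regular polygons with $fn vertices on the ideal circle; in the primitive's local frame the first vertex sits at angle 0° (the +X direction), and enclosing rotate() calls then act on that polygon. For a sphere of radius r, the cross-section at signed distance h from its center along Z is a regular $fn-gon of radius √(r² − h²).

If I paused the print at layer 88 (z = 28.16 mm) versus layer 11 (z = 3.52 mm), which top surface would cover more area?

Layer 88 (z = 28.16): the cube does not reach this height (z outside [0, 4.5]); the sphere at (10, 8) is not intersected at this z (|z−center|=27.660 > r=10); Taking the first minus the rest: the first operand is absent here, so nothing remains; the cube at (0.5, 2.5) (footprint 27×4) is included at this height (area 108.00 mm²); Taking the union: only the 27×4 cube at (0.5, 2.5) is present, so the union is just that shape — area = 108.00 mm². So its area = 108.00 mm². Layer 11 (z = 3.52): the 19.5×19.5 cube contributes its full rectangle (area 380.25 mm²); the sphere at (10, 8): section is a regular 6-gon, circumradius = √(r²−h²) = √(10²−3.02²) = 9.533 (area = (6/2)·9.533²·sin(360°/6) = 236.11 mm²); After the difference (first − rest): starting from the 19.5×19.5 cube (380.25 mm²), the r=10 sphere at (10, 8) partially overlaps it — only the 233.63 mm² overlap (of its 236.11 mm²) is removed, clipping the outline — area = 146.62 mm²; the cube at (0.5, 2.5) is absent (z outside [4.5, 29]); Merging all regions: only that combined region is present, so the union is just that shape — area = 146.62 mm². So its area = 146.62 mm². Layer 11 is larger (146.62 vs 108.00 mm²).

layer 11 (z = 3.52 mm)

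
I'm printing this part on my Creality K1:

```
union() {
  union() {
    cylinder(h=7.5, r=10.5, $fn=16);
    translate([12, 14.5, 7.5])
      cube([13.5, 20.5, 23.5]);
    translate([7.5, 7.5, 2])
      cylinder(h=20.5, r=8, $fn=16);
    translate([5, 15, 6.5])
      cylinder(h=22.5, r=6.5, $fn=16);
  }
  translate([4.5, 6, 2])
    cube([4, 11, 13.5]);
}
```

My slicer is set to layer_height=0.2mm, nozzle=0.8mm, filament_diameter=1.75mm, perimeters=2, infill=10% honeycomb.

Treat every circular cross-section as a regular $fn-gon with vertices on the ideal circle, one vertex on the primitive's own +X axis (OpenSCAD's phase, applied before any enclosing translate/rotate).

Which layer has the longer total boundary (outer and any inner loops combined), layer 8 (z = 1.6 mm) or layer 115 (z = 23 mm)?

layer 115 (z = 23 mm)

Layer 8 (z = 1.6): the r=10.5 cylinder contributes a regular 16-gon of circumradius 10.5 (perimeter = 2·16·10.500·sin(180°/16) = 65.55 mm); the cube at (12, 14.5) does not reach this height (z outside [7.5, 31]); the cylinder at (7.5, 7.5) is not intersected at this z (z outside [2, 22.5]); the cylinder at (5, 15) is not intersected at this z (z outside [6.5, 29]); Taking the union: only the r=10.5 cylinder is present, so the union is just that shape — boundary = 65.55 mm; the cube at (4.5, 6) does not reach this height (z outside [2, 15.5]); Combining (union): only the result so far is present, so the union is just that shape — boundary = 65.55 mm. So its perimeter = 65.55 mm. Layer 115 (z = 23): the cylinder does not reach this height (z outside [0, 7.5]); the 13.5×20.5 cube at (12, 14.5) contributes its full rectangle (perimeter 68.00 mm); the cylinder at (7.5, 7.5) is not intersected at this z (z outside [2, 22.5]); the cylinder at (5, 15): section is a regular 16-gon, circumradius r=6.5 (perimeter = 2·16·6.500·sin(180°/16) = 40.58 mm); Merging all regions: the 2 present regions are separate (no shared area or edge), so areas and boundary lengths simply add and each stays a separate island — boundary = 108.58 mm; the cube at (4.5, 6) does not reach this height (z outside [2, 15.5]); Combining (union): only that combined region is present, so the union is just that shape — boundary = 108.58 mm. So its perimeter = 108.58 mm. Layer 115 is larger (108.58 vs 65.55 mm).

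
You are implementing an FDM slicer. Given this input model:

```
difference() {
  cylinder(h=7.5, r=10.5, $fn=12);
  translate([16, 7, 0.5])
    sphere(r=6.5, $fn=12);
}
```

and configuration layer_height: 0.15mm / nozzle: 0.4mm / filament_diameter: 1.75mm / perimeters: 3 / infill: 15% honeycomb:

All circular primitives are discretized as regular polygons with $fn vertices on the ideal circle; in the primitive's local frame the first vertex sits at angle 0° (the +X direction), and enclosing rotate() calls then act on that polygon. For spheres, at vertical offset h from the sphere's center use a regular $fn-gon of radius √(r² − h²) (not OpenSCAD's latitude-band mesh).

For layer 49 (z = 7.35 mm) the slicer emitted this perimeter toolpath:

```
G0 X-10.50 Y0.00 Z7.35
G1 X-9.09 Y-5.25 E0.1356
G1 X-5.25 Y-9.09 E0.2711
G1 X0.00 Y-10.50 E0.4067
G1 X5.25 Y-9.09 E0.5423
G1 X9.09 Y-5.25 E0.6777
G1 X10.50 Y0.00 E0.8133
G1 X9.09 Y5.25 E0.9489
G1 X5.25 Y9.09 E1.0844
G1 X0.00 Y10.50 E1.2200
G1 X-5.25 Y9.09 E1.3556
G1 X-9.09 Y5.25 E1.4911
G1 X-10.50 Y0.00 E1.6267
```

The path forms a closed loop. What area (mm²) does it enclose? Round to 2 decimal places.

Apply the shoelace formula to the sequence of (X, Y) vertices; enclosed area = 330.63 mm².

330.63 mm²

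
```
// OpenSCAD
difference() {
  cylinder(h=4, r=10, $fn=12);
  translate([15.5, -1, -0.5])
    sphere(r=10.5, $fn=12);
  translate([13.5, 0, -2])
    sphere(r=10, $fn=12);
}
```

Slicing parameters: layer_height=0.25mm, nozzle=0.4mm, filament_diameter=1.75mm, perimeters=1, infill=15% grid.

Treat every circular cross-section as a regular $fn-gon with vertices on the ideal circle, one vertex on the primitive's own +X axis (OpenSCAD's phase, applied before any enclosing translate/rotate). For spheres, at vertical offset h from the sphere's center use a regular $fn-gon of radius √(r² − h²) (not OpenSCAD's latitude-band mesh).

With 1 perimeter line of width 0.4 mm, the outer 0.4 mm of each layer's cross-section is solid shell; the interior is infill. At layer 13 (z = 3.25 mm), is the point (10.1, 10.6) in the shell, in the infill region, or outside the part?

At z = 3.25 mm: the cylinder: section is a regular 12-gon, circumradius r=10; the sphere at (15.5, -1): section is a regular 12-gon, circumradius = √(r²−h²) = √(10.5²−3.75²) = 9.808; the r=10 sphere at (13.5, 0) contributes a regular 12-gon of circumradius √(10²−5.25²) = 8.511; Subtracting the remaining from the first: starting from the r=10 cylinder, the r=10.5 sphere at (15.5, -1) partially overlaps it — only the 30.38 mm² overlap (of its 288.56 mm²) is removed, clipping the outline; the r=10 sphere at (13.5, 0) partially overlaps it — only the 8.07 mm² overlap (of its 217.31 mm²) is removed, clipping the outline — 1 connected region. Overall, the cross-section is a single solid region. The nearest boundary edge runs (5.00, 8.66)→(7.77, 5.89); distance from the point to it = 4.98 mm. The point is not inside any of the regions above, so it lies outside the cross-section (4.98 mm from the nearest boundary).

outside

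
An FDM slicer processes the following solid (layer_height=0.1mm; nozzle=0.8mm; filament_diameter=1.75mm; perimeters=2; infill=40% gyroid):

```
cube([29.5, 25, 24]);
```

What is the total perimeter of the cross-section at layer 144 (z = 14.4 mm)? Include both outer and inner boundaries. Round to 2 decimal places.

At z = 14.4 mm: the cube is present — its section is the full 29.5×25 rectangle (perimeter 109.00 mm). Overall, the cross-section is a single solid region. Total boundary length (outer) = 109.00 mm.

109.00 mm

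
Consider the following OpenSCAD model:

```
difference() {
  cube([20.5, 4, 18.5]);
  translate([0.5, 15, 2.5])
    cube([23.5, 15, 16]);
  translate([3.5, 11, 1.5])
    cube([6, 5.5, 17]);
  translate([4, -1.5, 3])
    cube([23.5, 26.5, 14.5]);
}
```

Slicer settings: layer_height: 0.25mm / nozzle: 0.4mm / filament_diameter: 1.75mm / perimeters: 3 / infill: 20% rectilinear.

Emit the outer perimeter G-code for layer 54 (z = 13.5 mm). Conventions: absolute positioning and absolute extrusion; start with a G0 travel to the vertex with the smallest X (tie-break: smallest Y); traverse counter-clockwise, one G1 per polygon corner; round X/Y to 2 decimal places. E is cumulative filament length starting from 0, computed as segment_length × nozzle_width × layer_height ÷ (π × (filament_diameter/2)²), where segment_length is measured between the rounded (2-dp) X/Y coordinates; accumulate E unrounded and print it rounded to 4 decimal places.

At z = 13.5 mm: the 20.5×4 cube contributes its full rectangle; the 23.5×15 cube at (0.5, 15) contributes its full rectangle; the 6×5.5 cube at (3.5, 11) contributes its full rectangle; the cube at (4, -1.5) (footprint 23.5×26.5) is included at this height; Subtracting the remaining from the first: starting from the 20.5×4 cube, the 23.5×15 cube at (0.5, 15) misses the remaining region (no effect); the 6×5.5 cube at (3.5, 11) misses the remaining region (no effect); the 23.5×26.5 cube at (4, -1.5) partially overlaps it — only the 66.00 mm² overlap (of its 622.75 mm²) is removed, clipping the outline — 1 connected region. The outline is a single polygon with 4 vertices. Extrusion per mm of travel: 0.4 × 0.25 / (π × 0.875²) = 0.041575. Accumulating E over each segment gives final E = 0.6652.

G0 X0.00 Y0.00 Z13.50
G1 X4.00 Y0.00 E0.1663
G1 X4.00 Y4.00 E0.3326
G1 X0.00 Y4.00 E0.4989
G1 X0.00 Y0.00 E0.6652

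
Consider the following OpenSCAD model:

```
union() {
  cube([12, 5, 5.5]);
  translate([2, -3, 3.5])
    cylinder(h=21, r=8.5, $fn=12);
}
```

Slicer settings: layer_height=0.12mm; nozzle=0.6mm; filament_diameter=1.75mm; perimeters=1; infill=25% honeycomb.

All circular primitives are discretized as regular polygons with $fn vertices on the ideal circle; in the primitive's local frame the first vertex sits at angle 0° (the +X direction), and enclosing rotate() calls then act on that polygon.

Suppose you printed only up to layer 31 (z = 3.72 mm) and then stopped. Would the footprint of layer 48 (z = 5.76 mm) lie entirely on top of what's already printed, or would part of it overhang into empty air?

entirely on top

Compare the two slices. At z = 3.72: the cube is present — its section is the full 12×5 rectangle (area 60.00 mm²); the r=8.5 cylinder at (2, -3) contributes a regular 12-gon of circumradius 8.5 (area = (12/2)·8.500²·sin(360°/12) = 216.75 mm²); Taking the union: the regions partially overlap — summed areas 276.75 mm² minus the doubly-counted overlap 39.42 mm² gives 237.33 mm² — area = 237.33 mm². At z = 5.76: the cube is absent (z outside [0, 5.5]); the cylinder at (2, -3): section is a regular 12-gon, circumradius r=8.5 (area = (12/2)·8.500²·sin(360°/12) = 216.75 mm²); Combining (union): only the r=8.5 cylinder at (2, -3) is present, so the union is just that shape — area = 216.75 mm². Checking containment: the cross-section at z = 5.76 is a subset of the cross-section at z = 3.72.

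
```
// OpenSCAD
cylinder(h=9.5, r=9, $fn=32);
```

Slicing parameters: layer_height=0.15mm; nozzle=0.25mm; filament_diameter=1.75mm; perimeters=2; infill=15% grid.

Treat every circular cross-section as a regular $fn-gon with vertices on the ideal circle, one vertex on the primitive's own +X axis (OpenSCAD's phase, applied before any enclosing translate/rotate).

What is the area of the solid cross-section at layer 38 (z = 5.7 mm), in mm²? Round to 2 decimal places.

252.84 mm²

At z = 5.7 mm: the cylinder: section is a regular 32-gon, circumradius r=9 (area = (32/2)·9.000²·sin(360°/32) = 252.84 mm²). Overall, the cross-section is a single solid region. Net area = 252.84 mm².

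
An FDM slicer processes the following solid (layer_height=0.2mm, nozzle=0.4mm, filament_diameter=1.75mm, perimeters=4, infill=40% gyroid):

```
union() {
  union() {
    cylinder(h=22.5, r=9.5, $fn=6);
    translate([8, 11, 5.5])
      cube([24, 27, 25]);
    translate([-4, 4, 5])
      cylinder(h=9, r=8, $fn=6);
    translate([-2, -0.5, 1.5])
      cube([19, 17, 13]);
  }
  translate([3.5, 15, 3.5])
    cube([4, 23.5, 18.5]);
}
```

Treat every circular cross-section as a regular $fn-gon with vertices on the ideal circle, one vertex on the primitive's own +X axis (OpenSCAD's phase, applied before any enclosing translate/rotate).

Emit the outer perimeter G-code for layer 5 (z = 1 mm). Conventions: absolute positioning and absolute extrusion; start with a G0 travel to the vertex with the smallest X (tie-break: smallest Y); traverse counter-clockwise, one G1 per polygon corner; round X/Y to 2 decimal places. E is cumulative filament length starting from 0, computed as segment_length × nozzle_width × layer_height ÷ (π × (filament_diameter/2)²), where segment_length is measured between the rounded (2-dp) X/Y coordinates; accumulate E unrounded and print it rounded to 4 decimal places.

G0 X-9.50 Y0.00 Z1.00
G1 X-4.75 Y-8.23 E0.3161
G1 X4.75 Y-8.23 E0.6320
G1 X9.50 Y0.00 E0.9481
G1 X4.75 Y8.23 E1.2641
G1 X-4.75 Y8.23 E1.5801
G1 X-9.50 Y0.00 E1.8961

At z = 1 mm: the cylinder: section is a regular 6-gon, circumradius r=9.5; the cube at (8, 11) is not intersected at this z (z outside [5.5, 30.5]); the cylinder at (-4, 4) is absent (z outside [5, 14]); the cube at (-2, -0.5) is absent (z outside [1.5, 14.5]); Combining (union): only the r=9.5 cylinder is present, so the union is just that shape — 1 connected region; the cube at (3.5, 15) does not reach this height (z outside [3.5, 22]); Merging all regions: only that combined region is present, so the union is just that shape — 1 connected region. The outline is a single polygon with 6 vertices. Extrusion per mm of travel: 0.4 × 0.2 / (π × 0.875²) = 0.033260. Accumulating E over each segment gives final E = 1.8961.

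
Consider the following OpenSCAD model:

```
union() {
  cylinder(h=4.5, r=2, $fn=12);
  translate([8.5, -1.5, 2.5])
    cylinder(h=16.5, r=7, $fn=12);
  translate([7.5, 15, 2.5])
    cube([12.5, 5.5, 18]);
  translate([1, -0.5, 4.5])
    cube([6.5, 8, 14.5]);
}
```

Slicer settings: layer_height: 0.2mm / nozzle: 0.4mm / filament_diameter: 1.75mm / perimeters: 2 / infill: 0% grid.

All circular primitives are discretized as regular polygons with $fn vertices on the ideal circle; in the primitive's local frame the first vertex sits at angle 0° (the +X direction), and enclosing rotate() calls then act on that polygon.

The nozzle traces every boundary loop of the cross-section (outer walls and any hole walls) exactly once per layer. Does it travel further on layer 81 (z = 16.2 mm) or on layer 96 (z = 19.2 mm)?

Layer 81 (z = 16.2): the cylinder is not intersected at this z (z outside [0, 4.5]); the r=7 cylinder at (8.5, -1.5) gives a regular 12-gon of circumradius 7 (constant along its height) (perimeter = 2·12·7.000·sin(180°/12) = 43.48 mm); the 12.5×5.5 cube at (7.5, 15) contributes its full rectangle (perimeter 36.00 mm); the 6.5×8 cube at (1, -0.5) contributes its full rectangle (perimeter 29.00 mm); Combining (union): the regions partially overlap (shared area 24.02 mm²), so the edge portions inside another operand are dropped and the merged outline is re-measured after clipping — boundary = 88.22 mm. So its perimeter = 88.22 mm. Layer 96 (z = 19.2): the cylinder is not intersected at this z (z outside [0, 4.5]); the cylinder at (8.5, -1.5) does not reach this height (z outside [2.5, 19]); the cube at (7.5, 15) (footprint 12.5×5.5) is included at this height (perimeter 36.00 mm); the cube at (1, -0.5) is not intersected at this z (z outside [4.5, 19]); Merging all regions: only the 12.5×5.5 cube at (7.5, 15) is present, so the union is just that shape — boundary = 36.00 mm. So its perimeter = 36.00 mm. Layer 81 is larger (88.22 vs 36.00 mm).

layer 81 (z = 16.2 mm)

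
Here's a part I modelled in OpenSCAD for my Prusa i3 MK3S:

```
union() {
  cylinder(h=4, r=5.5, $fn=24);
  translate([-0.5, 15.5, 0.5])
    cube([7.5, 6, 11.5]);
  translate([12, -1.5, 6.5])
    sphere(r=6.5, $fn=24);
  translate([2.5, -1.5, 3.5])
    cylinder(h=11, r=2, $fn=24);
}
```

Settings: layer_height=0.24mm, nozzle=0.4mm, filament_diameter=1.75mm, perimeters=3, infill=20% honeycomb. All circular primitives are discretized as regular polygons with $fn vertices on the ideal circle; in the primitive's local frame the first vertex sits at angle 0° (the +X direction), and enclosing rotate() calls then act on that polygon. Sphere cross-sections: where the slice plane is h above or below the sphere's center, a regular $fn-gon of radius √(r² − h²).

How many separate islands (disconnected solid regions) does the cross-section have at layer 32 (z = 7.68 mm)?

3

At z = 7.68 mm: the cylinder is not intersected at this z (z outside [0, 4]); the 7.5×6 cube at (-0.5, 15.5) contributes its full rectangle; the r=6.5 sphere at (12, -1.5) slices to a regular 24-gon of circumradius 6.392 (√(r²−h²) with h=1.18 from center); the cylinder at (2.5, -1.5): section is a regular 24-gon, circumradius r=2; Taking the union: the 3 present regions are separate (no shared area or edge), so areas and boundary lengths simply add and each stays a separate island — 3 connected regions. Overall, the cross-section has 3 separate islands. Island count = 3.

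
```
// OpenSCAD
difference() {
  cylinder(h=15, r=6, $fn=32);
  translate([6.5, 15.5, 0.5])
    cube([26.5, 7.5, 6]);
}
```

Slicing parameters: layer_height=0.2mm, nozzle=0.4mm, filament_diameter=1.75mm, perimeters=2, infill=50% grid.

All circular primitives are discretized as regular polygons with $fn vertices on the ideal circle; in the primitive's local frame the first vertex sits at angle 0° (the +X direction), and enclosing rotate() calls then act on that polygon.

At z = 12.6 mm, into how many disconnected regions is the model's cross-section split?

At z = 12.6 mm: the r=6 cylinder gives a regular 32-gon of circumradius 6 (constant along its height); the cube at (6.5, 15.5) does not reach this height (z outside [0.5, 6.5]); Subtracting the remaining from the first: none of the subtracted shapes is present at this height, so the r=6 cylinder is unchanged — 1 connected region. The result has 1 disconnected region.

1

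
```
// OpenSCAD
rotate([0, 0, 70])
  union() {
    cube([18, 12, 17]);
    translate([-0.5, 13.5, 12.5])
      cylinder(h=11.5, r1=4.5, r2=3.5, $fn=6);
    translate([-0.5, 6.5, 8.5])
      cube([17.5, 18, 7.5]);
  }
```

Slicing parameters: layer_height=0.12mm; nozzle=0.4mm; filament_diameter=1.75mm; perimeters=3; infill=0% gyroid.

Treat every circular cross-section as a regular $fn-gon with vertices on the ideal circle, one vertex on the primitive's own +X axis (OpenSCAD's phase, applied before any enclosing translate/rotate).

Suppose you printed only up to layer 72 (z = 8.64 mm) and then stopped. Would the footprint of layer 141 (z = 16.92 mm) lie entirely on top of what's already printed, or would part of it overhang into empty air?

part overhangs

Compare the two slices. At z = 8.64: the cube is present — its section is the full 18×12 rectangle (area 216.00 mm²); the cone at (-0.5, 13.5) is absent (z outside [12.5, 24]); the 17.5×18 cube at (-0.5, 6.5) contributes its full rectangle (area 315.00 mm²); Combining (union): the regions partially overlap — summed areas 531.00 mm² minus the doubly-counted overlap 93.50 mm² gives 437.50 mm² — area = 437.50 mm²; (rotated 70° about Z; rotation is an isometry so areas/perimeters/island counts are preserved). At z = 16.92: the 18×12 cube contributes its full rectangle (area 216.00 mm²); the cone at (-0.5, 13.5) (r1=4.5→r2=3.5) has section circumradius 4.116 here — a regular 6-gon (area = (6/2)·4.116²·sin(360°/6) = 44.01 mm²); the cube at (-0.5, 6.5) is absent (z outside [8.5, 16]); Taking the union: the regions partially overlap — summed areas 260.01 mm² minus the doubly-counted overlap 4.45 mm² gives 255.56 mm² — area = 255.56 mm²; (whole slice rotated 70° about Z — lengths, areas and connectivity unchanged). Checking containment: at z = 16.92 the cross-section extends beyond the z = 8.64 cross-section by about 22.00 mm².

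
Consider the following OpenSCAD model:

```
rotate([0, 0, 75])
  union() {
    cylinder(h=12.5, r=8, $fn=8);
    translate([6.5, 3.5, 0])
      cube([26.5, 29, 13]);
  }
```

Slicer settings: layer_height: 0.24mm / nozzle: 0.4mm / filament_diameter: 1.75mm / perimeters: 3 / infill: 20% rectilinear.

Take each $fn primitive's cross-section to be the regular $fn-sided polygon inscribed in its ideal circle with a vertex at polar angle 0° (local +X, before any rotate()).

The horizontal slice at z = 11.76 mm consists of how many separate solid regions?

1

At z = 11.76 mm: the r=8 cylinder gives a regular 8-gon of circumradius 8 (constant along its height); the 26.5×29 cube at (6.5, 3.5) contributes its full rectangle; Taking the union: the regions partially overlap (shared area 0.00 mm²), so overlapping operands fuse into one piece — 1 connected region; (rotated 75° about Z; rotation is an isometry so areas/perimeters/island counts are preserved). The result has 1 disconnected region.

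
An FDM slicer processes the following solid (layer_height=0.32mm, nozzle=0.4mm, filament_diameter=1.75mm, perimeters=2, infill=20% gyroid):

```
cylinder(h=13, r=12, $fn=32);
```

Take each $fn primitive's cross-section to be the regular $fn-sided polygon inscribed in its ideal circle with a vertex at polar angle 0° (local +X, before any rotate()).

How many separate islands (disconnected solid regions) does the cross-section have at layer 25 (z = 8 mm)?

At z = 8 mm: the r=12 cylinder gives a regular 32-gon of circumradius 12 (constant along its height). Overall, the cross-section is a single solid region. Island count = 1.

1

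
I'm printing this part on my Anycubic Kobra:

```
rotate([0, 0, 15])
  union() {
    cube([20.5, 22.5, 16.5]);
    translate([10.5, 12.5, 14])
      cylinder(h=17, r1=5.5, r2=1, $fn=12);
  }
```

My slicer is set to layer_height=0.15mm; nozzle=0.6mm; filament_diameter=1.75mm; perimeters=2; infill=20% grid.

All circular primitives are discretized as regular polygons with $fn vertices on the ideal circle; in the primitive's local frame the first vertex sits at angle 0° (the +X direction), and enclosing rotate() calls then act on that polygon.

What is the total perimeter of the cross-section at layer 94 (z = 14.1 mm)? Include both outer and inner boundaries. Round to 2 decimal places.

86.00 mm

At z = 14.1 mm: the cube is present — its section is the full 20.5×22.5 rectangle (perimeter 86.00 mm); the cone at (10.5, 12.5): at t=0.006 of its height the radius interpolates to r₁+(r₂−r₁)t = 5.474, giving a regular 12-gon of that circumradius (perimeter = 2·12·5.474·sin(180°/12) = 34.00 mm); Taking the union: the cone at (10.5, 12.5) lies entirely inside the 20.5×22.5 cube, so the union is just the 20.5×22.5 cube — boundary = 86.00 mm; (rotated 15° about Z; rotation is an isometry so areas/perimeters/island counts are preserved). Overall, the cross-section is a single solid region. Total boundary length (outer) = 86.00 mm.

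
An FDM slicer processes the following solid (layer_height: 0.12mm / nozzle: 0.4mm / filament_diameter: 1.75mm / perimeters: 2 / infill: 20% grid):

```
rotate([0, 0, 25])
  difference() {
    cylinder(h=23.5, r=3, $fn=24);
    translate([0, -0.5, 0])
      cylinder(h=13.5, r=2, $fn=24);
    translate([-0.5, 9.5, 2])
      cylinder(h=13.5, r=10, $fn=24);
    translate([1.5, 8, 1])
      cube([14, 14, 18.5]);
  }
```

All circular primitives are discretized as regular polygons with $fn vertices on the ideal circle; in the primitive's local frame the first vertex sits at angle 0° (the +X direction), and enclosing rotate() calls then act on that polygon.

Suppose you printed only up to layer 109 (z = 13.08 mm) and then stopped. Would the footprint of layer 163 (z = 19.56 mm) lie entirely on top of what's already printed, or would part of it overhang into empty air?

Compare the two slices. At z = 13.08: the r=3 cylinder gives a regular 24-gon of circumradius 3 (constant along its height) (area = (24/2)·3.000²·sin(360°/24) = 27.95 mm²); the r=2 cylinder at (0, -0.5) gives a regular 24-gon of circumradius 2 (constant along its height) (area = (24/2)·2.000²·sin(360°/24) = 12.42 mm²); the r=10 cylinder at (-0.5, 9.5) gives a regular 24-gon of circumradius 10 (constant along its height) (area = (24/2)·10.000²·sin(360°/24) = 310.58 mm²); the cube at (1.5, 8) (footprint 14×14) is included at this height (area 196.00 mm²); Taking the first minus the rest: starting from the r=3 cylinder (27.95 mm²), the r=2 cylinder at (0, -0.5) lies wholly inside it (removes its full 12.42 mm² and its 12.53 mm outline becomes a hole wall); the r=10 cylinder at (-0.5, 9.5) partially overlaps it — only the 9.98 mm² overlap (of its 310.58 mm²) is removed, clipping the outline; the 14×14 cube at (1.5, 8) misses the remaining region (no effect) — area = 5.55 mm²; (whole slice rotated 25° about Z — lengths, areas and connectivity unchanged). At z = 19.56: the r=3 cylinder gives a regular 24-gon of circumradius 3 (constant along its height) (area = (24/2)·3.000²·sin(360°/24) = 27.95 mm²); the cylinder at (0, -0.5) does not reach this height (z outside [0, 13.5]); the cylinder at (-0.5, 9.5) is absent (z outside [2, 15.5]); the cube at (1.5, 8) is absent (z outside [1, 19.5]); Taking the first minus the rest: none of the subtracted shapes is present at this height, so the r=3 cylinder is unchanged — area = 27.95 mm²; (rotated 25° about Z; rotation is an isometry so areas/perimeters/island counts are preserved). Checking containment: at z = 19.56 the cross-section extends beyond the z = 13.08 cross-section by about 22.40 mm².

part overhangs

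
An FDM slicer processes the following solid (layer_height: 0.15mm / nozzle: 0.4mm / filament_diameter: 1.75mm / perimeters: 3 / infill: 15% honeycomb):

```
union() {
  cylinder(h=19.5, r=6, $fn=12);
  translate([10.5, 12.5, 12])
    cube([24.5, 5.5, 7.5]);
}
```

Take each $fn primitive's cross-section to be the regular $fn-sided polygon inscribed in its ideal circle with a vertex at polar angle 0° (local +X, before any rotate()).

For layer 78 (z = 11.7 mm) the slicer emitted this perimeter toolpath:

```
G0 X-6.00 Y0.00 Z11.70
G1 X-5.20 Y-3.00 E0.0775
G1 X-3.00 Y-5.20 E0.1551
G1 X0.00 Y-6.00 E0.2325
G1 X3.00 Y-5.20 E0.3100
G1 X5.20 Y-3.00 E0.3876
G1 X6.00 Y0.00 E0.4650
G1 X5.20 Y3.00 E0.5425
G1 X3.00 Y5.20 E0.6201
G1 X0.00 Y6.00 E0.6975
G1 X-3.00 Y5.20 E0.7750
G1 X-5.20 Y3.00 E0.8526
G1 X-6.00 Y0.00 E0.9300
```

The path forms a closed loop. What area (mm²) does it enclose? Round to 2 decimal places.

Apply the shoelace formula to the sequence of (X, Y) vertices; enclosed area = 108.08 mm².

108.08 mm²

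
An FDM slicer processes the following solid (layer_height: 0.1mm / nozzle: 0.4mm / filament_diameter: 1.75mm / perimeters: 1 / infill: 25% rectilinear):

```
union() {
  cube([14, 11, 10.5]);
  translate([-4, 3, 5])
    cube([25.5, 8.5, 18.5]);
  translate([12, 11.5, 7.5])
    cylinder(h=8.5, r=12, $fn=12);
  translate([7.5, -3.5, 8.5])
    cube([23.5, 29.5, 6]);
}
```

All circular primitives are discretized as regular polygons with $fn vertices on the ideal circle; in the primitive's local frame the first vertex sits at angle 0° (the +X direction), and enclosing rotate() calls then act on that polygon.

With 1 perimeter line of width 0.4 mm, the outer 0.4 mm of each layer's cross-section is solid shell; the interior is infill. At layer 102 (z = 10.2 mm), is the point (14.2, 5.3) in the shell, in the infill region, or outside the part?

At z = 10.2 mm: the cube is present — its section is the full 14×11 rectangle; the cube at (-4, 3) is present — its section is the full 25.5×8.5 rectangle; the cylinder at (12, 11.5): section is a regular 12-gon, circumradius r=12; the cube at (7.5, -3.5) is present — its section is the full 23.5×29.5 rectangle; Combining (union): the regions partially overlap (shared area 625.79 mm²), so overlapping operands fuse into one piece — 1 connected region. Overall, the cross-section is a single solid region. The nearest boundary edge runs (7.50, -3.50)→(7.50, 0.00); distance from the point to it = 8.54 mm. The point is inside the cross-section and 8.54 mm from the nearest boundary — more than the 0.4 mm shell width (1 × 0.4), so it's in the infill interior.

infill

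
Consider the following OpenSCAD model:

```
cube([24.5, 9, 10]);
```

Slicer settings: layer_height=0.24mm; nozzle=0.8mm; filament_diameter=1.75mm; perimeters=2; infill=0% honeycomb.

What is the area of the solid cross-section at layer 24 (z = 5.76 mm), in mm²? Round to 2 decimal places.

At z = 5.76 mm: the cube (footprint 24.5×9) is included at this height (area 220.50 mm²). Overall, the cross-section is a single solid region. Net area = 220.50 mm².

220.50 mm²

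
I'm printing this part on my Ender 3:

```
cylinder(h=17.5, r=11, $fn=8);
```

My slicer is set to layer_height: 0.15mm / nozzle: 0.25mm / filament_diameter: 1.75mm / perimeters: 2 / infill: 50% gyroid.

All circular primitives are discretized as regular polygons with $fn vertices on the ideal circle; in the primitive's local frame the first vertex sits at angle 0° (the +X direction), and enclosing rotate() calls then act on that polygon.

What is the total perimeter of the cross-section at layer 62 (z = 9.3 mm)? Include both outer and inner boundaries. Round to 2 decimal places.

At z = 9.3 mm: the cylinder: section is a regular 8-gon, circumradius r=11 (perimeter = 2·8·11.000·sin(180°/8) = 67.35 mm). Overall, the cross-section is a single solid region. Total boundary length (outer) = 67.35 mm.

67.35 mm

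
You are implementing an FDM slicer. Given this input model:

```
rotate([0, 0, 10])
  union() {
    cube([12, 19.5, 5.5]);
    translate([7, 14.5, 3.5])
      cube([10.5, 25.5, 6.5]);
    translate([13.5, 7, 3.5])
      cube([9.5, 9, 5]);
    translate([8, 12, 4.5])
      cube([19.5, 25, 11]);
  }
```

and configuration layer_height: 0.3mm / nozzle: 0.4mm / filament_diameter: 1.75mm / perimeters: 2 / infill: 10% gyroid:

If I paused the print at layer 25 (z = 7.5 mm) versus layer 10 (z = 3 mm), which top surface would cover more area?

layer 25 (z = 7.5 mm)

Layer 25 (z = 7.5): the cube does not reach this height (z outside [0, 5.5]); the cube at (7, 14.5) is present — its section is the full 10.5×25.5 rectangle (area 267.75 mm²); the 9.5×9 cube at (13.5, 7) contributes its full rectangle (area 85.50 mm²); the 19.5×25 cube at (8, 12) contributes its full rectangle (area 487.50 mm²); Merging all regions: the regions partially overlap — summed areas 840.75 mm² minus the doubly-counted overlap 251.75 mm² gives 589.00 mm² — area = 589.00 mm²; (whole slice rotated 10° about Z — lengths, areas and connectivity unchanged). So its area = 589.00 mm². Layer 10 (z = 3): the cube is present — its section is the full 12×19.5 rectangle (area 234.00 mm²); the cube at (7, 14.5) is not intersected at this z (z outside [3.5, 10]); the cube at (13.5, 7) is absent (z outside [3.5, 8.5]); the cube at (8, 12) is not intersected at this z (z outside [4.5, 15.5]); Merging all regions: only the 12×19.5 cube is present, so the union is just that shape — area = 234.00 mm²; (whole slice rotated 10° about Z — lengths, areas and connectivity unchanged). So its area = 234.00 mm². Layer 25 is larger (589.00 vs 234.00 mm²).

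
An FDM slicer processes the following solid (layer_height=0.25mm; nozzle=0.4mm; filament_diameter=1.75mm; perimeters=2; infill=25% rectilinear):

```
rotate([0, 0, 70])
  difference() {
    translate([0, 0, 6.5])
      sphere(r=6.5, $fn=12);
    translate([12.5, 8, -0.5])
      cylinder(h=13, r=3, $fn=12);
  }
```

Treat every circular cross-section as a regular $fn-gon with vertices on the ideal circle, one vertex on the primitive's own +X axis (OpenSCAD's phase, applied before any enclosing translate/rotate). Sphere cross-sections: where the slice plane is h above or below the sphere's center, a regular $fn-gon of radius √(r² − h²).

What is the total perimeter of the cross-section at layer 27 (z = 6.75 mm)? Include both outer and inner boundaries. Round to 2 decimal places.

At z = 6.75 mm: the sphere: section is a regular 12-gon, circumradius = √(r²−h²) = √(6.5²−0.25²) = 6.495 (perimeter = 2·12·6.495·sin(180°/12) = 40.35 mm); the r=3 cylinder at (12.5, 8) gives a regular 12-gon of circumradius 3 (constant along its height) (perimeter = 2·12·3.000·sin(180°/12) = 18.63 mm); After the difference (first − rest): starting from the r=6.5 sphere, the r=3 cylinder at (12.5, 8) misses the remaining region (no effect) — boundary = 40.35 mm; (rotated 70° about Z; rotation is an isometry so areas/perimeters/island counts are preserved). Overall, the cross-section is a single solid region. Total boundary length (outer) = 40.35 mm.

40.35 mm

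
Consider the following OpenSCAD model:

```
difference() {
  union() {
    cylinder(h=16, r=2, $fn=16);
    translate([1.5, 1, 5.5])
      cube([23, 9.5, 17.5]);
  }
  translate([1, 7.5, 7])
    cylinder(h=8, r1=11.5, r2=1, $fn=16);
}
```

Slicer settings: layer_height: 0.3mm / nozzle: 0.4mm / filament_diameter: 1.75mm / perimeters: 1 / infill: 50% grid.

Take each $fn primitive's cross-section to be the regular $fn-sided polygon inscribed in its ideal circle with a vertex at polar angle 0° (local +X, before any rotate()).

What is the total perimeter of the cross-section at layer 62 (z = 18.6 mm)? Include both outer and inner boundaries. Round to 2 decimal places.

At z = 18.6 mm: the cylinder does not reach this height (z outside [0, 16]); the 23×9.5 cube at (1.5, 1) contributes its full rectangle (perimeter 65.00 mm); Merging all regions: only the 23×9.5 cube at (1.5, 1) is present, so the union is just that shape — boundary = 65.00 mm; the cone at (1, 7.5) is not intersected at this z (z outside [7, 15]); After the difference (first − rest): none of the subtracted shapes is present at this height, so that combined region is unchanged — boundary = 65.00 mm. Overall, the cross-section is a single solid region. Total boundary length (outer) = 65.00 mm.

65.00 mm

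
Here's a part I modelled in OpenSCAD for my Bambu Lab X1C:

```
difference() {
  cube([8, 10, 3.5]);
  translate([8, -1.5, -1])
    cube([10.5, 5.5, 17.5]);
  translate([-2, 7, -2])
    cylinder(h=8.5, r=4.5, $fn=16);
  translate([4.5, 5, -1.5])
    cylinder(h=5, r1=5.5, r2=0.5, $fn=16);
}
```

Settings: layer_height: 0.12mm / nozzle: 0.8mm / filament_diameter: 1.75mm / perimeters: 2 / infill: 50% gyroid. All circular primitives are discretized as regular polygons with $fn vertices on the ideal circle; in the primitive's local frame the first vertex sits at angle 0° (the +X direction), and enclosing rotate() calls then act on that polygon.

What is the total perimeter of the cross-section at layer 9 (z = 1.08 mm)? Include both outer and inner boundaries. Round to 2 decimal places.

48.65 mm

At z = 1.08 mm: the cube (footprint 8×10) is included at this height (perimeter 36.00 mm); the cube at (8, -1.5) (footprint 10.5×5.5) is included at this height (perimeter 32.00 mm); the r=4.5 cylinder at (-2, 7) gives a regular 16-gon of circumradius 4.5 (constant along its height) (perimeter = 2·16·4.500·sin(180°/16) = 28.09 mm); the cone at (4.5, 5) (r1=5.5→r2=0.5) has section circumradius 2.920 here — a regular 16-gon (perimeter = 2·16·2.920·sin(180°/16) = 18.23 mm); Taking the first minus the rest: starting from the 8×10 cube, the 10.5×5.5 cube at (8, -1.5) misses the remaining region (no effect); the r=4.5 cylinder at (-2, 7) partially overlaps it — only the 13.14 mm² overlap (of its 61.99 mm²) is removed, clipping the outline; the cone at (4.5, 5) partially overlaps it — only the 25.17 mm² overlap (of its 26.10 mm²) is removed, clipping the outline — boundary = 48.65 mm. Overall, the cross-section is a single solid region. Total boundary length (outer) = 48.65 mm.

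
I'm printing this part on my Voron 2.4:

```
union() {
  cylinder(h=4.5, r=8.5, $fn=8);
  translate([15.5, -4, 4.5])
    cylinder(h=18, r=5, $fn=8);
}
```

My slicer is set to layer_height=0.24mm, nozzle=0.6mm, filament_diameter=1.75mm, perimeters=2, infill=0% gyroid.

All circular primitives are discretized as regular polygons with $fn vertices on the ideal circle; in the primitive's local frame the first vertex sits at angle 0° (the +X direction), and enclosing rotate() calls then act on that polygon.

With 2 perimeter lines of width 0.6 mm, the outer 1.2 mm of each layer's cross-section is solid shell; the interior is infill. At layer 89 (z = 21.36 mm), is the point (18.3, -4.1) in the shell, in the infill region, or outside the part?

At z = 21.36 mm: the cylinder does not reach this height (z outside [0, 4.5]); the cylinder at (15.5, -4): section is a regular 8-gon, circumradius r=5; Merging all regions: only the r=5 cylinder at (15.5, -4) is present, so the union is just that shape — 1 connected region. Overall, the cross-section is a single solid region. The nearest boundary edge runs (19.04, -7.54)→(20.50, -4.00); distance from the point to it = 1.99 mm. The point is inside the cross-section and 1.99 mm from the nearest boundary — more than the 1.2 mm shell width (2 × 0.6), so it's in the infill interior.

infill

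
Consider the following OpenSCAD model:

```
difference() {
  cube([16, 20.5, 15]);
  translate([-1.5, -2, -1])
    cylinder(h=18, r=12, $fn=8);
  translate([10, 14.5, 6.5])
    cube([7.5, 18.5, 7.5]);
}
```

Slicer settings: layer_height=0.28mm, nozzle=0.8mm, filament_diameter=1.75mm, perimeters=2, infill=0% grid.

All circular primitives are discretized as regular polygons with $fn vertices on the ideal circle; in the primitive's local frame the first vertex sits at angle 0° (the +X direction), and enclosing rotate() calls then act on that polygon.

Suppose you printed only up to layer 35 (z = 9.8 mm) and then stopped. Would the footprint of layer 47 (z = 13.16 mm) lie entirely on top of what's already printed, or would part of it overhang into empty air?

entirely on top

Compare the two slices. At z = 9.8: the cube (footprint 16×20.5) is included at this height (area 328.00 mm²); the r=12 cylinder at (-1.5, -2) gives a regular 8-gon of circumradius 12 (constant along its height) (area = (8/2)·12.000²·sin(360°/8) = 407.29 mm²); the cube at (10, 14.5) (footprint 7.5×18.5) is included at this height (area 138.75 mm²); Taking the first minus the rest: starting from the 16×20.5 cube (328.00 mm²), the r=12 cylinder at (-1.5, -2) partially overlaps it — only the 64.12 mm² overlap (of its 407.29 mm²) is removed, clipping the outline; the 7.5×18.5 cube at (10, 14.5) partially overlaps it — only the 36.00 mm² overlap (of its 138.75 mm²) is removed, clipping the outline — area = 227.88 mm². At z = 13.16: the cube is present — its section is the full 16×20.5 rectangle (area 328.00 mm²); the r=12 cylinder at (-1.5, -2) contributes a regular 8-gon of circumradius 12 (area = (8/2)·12.000²·sin(360°/8) = 407.29 mm²); the 7.5×18.5 cube at (10, 14.5) contributes its full rectangle (area 138.75 mm²); Taking the first minus the rest: starting from the 16×20.5 cube (328.00 mm²), the r=12 cylinder at (-1.5, -2) partially overlaps it — only the 64.12 mm² overlap (of its 407.29 mm²) is removed, clipping the outline; the 7.5×18.5 cube at (10, 14.5) partially overlaps it — only the 36.00 mm² overlap (of its 138.75 mm²) is removed, clipping the outline — area = 227.88 mm². Checking containment: the cross-section at z = 13.16 is a subset of the cross-section at z = 9.8.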